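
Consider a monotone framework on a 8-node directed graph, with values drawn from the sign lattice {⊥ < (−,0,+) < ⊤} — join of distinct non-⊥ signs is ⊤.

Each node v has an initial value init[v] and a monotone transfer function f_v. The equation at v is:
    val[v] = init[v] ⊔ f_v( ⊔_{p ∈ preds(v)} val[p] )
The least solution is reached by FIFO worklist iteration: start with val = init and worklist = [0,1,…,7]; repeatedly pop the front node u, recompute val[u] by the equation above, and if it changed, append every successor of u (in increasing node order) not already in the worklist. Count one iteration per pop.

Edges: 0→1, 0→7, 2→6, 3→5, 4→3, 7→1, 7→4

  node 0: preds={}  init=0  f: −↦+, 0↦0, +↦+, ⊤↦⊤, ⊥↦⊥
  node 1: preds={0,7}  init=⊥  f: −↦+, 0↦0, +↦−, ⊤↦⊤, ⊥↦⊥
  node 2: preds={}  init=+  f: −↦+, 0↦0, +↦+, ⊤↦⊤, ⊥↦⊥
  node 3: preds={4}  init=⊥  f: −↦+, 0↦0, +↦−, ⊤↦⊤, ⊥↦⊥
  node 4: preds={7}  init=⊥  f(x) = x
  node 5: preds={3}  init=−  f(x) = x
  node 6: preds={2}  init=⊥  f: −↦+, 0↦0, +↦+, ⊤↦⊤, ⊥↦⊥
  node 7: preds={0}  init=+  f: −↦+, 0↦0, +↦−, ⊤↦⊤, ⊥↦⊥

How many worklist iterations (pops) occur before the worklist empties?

14

Trace (14 dequeues):
  [1] u=0 | in ⊥ | out 0 | ==
  [2] u=1 | in ⊤ | out ⊤ | prev ⊥ | push {}
  [3] u=2 | in ⊥ | out + | ==
  [4] u=3 | in ⊥ | out ⊥ | ==
  [5] u=4 | in + | out + | prev ⊥ | push {3}
  [6] u=5 | in ⊥ | out − | ==
  [7] u=6 | in + | out + | prev ⊥ | push {}
  [8] u=7 | in 0 | out ⊤ | prev + | push {1,4}
  [9] u=3 | in + | out − | prev ⊥ | push {5}
  [10] u=1 | in ⊤ | out ⊤ | ==
  [11] u=4 | in ⊤ | out ⊤ | prev + | push {3}
  [12] u=5 | in − | out − | ==
  [13] u=3 | in ⊤ | out ⊤ | prev − | push {5}
  [14] u=5 | in ⊤ | out ⊤ | prev − | push {}

Converged values:
  [0] 0
  [1] ⊤
  [2] +
  [3] ⊤
  [4] ⊤
  [5] ⊤
  [6] +
  [7] ⊤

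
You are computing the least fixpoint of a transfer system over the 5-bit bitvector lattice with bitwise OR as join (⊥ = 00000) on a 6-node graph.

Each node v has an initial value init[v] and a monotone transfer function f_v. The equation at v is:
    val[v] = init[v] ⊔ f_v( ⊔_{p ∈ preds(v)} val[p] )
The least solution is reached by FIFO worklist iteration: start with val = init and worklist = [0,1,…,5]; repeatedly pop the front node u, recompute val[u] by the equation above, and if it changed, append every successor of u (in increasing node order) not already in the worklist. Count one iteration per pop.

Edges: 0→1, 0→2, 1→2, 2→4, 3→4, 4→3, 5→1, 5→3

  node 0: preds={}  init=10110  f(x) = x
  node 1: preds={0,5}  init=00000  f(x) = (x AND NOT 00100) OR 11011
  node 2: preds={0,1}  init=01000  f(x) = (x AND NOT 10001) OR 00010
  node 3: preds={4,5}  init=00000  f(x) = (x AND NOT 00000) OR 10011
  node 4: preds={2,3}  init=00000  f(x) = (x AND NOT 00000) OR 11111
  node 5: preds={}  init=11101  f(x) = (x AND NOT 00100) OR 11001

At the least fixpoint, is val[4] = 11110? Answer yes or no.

no

Worklist (7 pops):
  #1 pop 0: in=00000 → 10110 (no change)
  #2 pop 1: in=11111 → 11011 (was 00000); enqueue []
  #3 pop 2: in=11111 → 01110 (was 01000); enqueue []
  #4 pop 3: in=11101 → 11111 (was 00000); enqueue []
  #5 pop 4: in=11111 → 11111 (was 00000); enqueue [3]
  #6 pop 5: in=00000 → 11101 (no change)
  #7 pop 3: in=11111 → 11111 (no change)

Fixpoint:
  val[0] = 10110
  val[1] = 11011
  val[2] = 01110
  val[3] = 11111
  val[4] = 11111
  val[5] = 11101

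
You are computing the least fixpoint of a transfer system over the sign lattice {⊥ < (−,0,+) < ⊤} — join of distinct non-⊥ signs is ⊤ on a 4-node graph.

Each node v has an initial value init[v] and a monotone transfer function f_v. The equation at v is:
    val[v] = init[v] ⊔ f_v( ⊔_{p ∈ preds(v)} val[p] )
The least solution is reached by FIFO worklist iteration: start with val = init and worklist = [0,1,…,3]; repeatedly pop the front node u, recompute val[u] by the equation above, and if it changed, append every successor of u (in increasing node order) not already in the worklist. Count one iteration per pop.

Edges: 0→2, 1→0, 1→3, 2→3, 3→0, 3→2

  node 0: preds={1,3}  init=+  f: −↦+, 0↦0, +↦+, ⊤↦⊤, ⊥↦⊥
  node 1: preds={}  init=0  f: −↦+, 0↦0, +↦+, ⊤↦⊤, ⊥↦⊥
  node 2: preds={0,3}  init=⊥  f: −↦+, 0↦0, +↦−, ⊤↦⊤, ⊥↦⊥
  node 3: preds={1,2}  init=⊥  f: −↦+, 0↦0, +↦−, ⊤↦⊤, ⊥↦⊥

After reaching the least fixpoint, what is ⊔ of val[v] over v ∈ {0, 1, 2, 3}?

⊤

Worklist (6 pops):
  #1 pop 0: in=0 → ⊤ (was +); enqueue []
  #2 pop 1: in=⊥ → 0 (no change)
  #3 pop 2: in=⊤ → ⊤ (was ⊥); enqueue []
  #4 pop 3: in=⊤ → ⊤ (was ⊥); enqueue [0,2]
  #5 pop 0: in=⊤ → ⊤ (no change)
  #6 pop 2: in=⊤ → ⊤ (no change)

Fixpoint:
  val[0] = ⊤
  val[1] = 0
  val[2] = ⊤
  val[3] = ⊤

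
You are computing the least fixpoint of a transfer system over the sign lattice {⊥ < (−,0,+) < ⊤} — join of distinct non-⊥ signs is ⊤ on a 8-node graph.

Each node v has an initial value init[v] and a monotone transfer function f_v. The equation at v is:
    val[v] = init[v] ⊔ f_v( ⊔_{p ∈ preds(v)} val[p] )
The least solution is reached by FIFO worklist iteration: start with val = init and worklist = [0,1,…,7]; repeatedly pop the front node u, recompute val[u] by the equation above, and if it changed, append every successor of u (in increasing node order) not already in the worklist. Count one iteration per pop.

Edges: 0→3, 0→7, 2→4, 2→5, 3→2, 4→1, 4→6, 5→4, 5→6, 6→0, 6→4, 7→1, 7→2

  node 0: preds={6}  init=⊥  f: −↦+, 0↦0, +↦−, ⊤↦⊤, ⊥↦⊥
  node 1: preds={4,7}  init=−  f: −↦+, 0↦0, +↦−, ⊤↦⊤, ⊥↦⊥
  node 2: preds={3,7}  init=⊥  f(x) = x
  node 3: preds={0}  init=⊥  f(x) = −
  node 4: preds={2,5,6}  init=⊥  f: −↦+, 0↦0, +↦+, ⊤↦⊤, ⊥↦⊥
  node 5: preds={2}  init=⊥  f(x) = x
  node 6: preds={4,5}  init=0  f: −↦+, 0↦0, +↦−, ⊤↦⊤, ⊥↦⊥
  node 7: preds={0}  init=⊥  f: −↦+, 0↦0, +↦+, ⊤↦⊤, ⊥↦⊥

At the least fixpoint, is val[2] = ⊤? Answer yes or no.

yes

Iteration log — 20 steps:
  step 1. node 0  ⊔preds=0  new=0  old=⊥  +wl: 
  step 2. node 1  ⊔preds=⊥  new=−  stable
  step 3. node 2  ⊔preds=⊥  new=⊥  stable
  step 4. node 3  ⊔preds=0  new=−  old=⊥  +wl: 2
  step 5. node 4  ⊔preds=0  new=0  old=⊥  +wl: 1
  step 6. node 5  ⊔preds=⊥  new=⊥  stable
  step 7. node 6  ⊔preds=0  new=0  stable
  step 8. node 7  ⊔preds=0  new=0  old=⊥  +wl: 
  step 9. node 2  ⊔preds=⊤  new=⊤  old=⊥  +wl: 4,5
  step 10. node 1  ⊔preds=0  new=⊤  old=−  +wl: 
  step 11. node 4  ⊔preds=⊤  new=⊤  old=0  +wl: 1,6
  step 12. node 5  ⊔preds=⊤  new=⊤  old=⊥  +wl: 4
  step 13. node 1  ⊔preds=⊤  new=⊤  stable
  step 14. node 6  ⊔preds=⊤  new=⊤  old=0  +wl: 0
  step 15. node 4  ⊔preds=⊤  new=⊤  stable
  step 16. node 0  ⊔preds=⊤  new=⊤  old=0  +wl: 3,7
  step 17. node 3  ⊔preds=⊤  new=−  stable
  step 18. node 7  ⊔preds=⊤  new=⊤  old=0  +wl: 1,2
  step 19. node 1  ⊔preds=⊤  new=⊤  stable
  step 20. node 2  ⊔preds=⊤  new=⊤  stable

Least fixpoint reached:
  node 0: ⊤
  node 1: ⊤
  node 2: ⊤
  node 3: −
  node 4: ⊤
  node 5: ⊤
  node 6: ⊤
  node 7: ⊤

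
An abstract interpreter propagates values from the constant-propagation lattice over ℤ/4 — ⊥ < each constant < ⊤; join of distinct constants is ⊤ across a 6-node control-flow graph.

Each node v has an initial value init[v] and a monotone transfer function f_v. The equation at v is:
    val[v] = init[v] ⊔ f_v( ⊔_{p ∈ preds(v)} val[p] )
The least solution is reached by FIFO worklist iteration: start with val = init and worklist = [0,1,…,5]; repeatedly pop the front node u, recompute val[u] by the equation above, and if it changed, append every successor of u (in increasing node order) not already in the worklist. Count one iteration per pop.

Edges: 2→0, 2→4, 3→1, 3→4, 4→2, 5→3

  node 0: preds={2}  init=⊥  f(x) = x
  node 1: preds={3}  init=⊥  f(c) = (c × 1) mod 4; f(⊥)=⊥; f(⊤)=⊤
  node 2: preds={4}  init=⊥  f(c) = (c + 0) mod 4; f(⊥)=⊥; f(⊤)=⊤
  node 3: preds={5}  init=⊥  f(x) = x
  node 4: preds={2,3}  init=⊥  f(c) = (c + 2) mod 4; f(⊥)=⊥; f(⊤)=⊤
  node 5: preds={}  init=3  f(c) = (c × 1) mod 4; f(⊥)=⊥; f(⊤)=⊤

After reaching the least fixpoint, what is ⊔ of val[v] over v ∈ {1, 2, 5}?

⊤

Trace (13 dequeues):
  [1] u=0 | in ⊥ | out ⊥ | ==
  [2] u=1 | in ⊥ | out ⊥ | ==
  [3] u=2 | in ⊥ | out ⊥ | ==
  [4] u=3 | in 3 | out 3 | prev ⊥ | push {1}
  [5] u=4 | in 3 | out 1 | prev ⊥ | push {2}
  [6] u=5 | in ⊥ | out 3 | ==
  [7] u=1 | in 3 | out 3 | prev ⊥ | push {}
  [8] u=2 | in 1 | out 1 | prev ⊥ | push {0,4}
  [9] u=0 | in 1 | out 1 | prev ⊥ | push {}
  [10] u=4 | in ⊤ | out ⊤ | prev 1 | push {2}
  [11] u=2 | in ⊤ | out ⊤ | prev 1 | push {0,4}
  [12] u=0 | in ⊤ | out ⊤ | prev 1 | push {}
  [13] u=4 | in ⊤ | out ⊤ | ==

Converged values:
  [0] ⊤
  [1] 3
  [2] ⊤
  [3] 3
  [4] ⊤
  [5] 3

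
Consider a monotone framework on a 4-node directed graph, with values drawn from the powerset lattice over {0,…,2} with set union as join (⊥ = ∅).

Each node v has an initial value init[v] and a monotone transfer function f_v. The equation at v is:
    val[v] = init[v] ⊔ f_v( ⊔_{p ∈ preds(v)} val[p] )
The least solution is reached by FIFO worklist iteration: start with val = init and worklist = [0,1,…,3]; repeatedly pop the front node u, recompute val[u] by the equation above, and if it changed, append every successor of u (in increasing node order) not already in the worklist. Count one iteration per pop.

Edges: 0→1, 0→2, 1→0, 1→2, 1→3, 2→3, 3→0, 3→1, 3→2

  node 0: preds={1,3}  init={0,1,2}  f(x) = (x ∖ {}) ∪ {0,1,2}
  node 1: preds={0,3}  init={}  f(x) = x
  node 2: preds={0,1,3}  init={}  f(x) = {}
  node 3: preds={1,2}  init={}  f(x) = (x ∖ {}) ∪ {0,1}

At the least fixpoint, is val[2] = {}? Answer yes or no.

yes

Trace (7 dequeues):
  [1] u=0 | in {} | out {0,1,2} | ==
  [2] u=1 | in {0,1,2} | out {0,1,2} | prev {} | push {0}
  [3] u=2 | in {0,1,2} | out {} | ==
  [4] u=3 | in {0,1,2} | out {0,1,2} | prev {} | push {1,2}
  [5] u=0 | in {0,1,2} | out {0,1,2} | ==
  [6] u=1 | in {0,1,2} | out {0,1,2} | ==
  [7] u=2 | in {0,1,2} | out {} | ==

Converged values:
  [0] {0,1,2}
  [1] {0,1,2}
  [2] {}
  [3] {0,1,2}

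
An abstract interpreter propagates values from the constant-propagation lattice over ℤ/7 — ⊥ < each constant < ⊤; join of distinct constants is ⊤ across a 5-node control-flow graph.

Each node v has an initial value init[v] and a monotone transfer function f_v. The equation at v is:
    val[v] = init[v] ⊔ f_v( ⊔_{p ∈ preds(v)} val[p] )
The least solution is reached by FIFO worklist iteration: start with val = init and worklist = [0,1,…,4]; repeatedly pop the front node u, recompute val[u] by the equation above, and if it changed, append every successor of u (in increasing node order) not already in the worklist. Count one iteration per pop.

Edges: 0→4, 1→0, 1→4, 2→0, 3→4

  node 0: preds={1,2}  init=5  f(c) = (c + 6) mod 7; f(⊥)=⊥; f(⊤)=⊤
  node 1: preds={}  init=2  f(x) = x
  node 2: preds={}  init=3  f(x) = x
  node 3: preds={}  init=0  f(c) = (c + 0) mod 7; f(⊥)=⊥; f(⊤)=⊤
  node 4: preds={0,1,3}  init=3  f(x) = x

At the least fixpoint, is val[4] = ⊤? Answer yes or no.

yes

Trace (5 dequeues):
  [1] u=0 | in ⊤ | out ⊤ | prev 5 | push {}
  [2] u=1 | in ⊥ | out 2 | ==
  [3] u=2 | in ⊥ | out 3 | ==
  [4] u=3 | in ⊥ | out 0 | ==
  [5] u=4 | in ⊤ | out ⊤ | prev 3 | push {}

Converged values:
  [0] ⊤
  [1] 2
  [2] 3
  [3] 0
  [4] ⊤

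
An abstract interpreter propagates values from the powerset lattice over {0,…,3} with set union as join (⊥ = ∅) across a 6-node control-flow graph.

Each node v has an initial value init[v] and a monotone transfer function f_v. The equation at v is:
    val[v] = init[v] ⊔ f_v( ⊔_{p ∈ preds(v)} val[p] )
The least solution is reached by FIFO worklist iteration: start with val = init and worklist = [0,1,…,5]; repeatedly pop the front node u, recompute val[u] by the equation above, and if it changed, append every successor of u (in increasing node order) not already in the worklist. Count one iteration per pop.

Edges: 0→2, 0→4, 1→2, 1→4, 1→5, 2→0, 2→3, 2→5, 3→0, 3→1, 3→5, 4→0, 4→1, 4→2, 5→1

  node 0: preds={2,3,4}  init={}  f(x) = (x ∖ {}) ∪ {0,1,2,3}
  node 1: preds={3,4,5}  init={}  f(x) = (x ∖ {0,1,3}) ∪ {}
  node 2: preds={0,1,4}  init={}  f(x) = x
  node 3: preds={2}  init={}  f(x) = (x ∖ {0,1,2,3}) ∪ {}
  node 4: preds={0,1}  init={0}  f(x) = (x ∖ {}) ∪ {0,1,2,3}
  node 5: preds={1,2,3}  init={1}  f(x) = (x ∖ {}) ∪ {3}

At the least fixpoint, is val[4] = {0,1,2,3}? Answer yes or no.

yes

Trace (11 dequeues):
  [1] u=0 | in {0} | out {0,1,2,3} | prev {} | push {}
  [2] u=1 | in {0,1} | out {} | ==
  [3] u=2 | in {0,1,2,3} | out {0,1,2,3} | prev {} | push {0}
  [4] u=3 | in {0,1,2,3} | out {} | ==
  [5] u=4 | in {0,1,2,3} | out {0,1,2,3} | prev {0} | push {1,2}
  [6] u=5 | in {0,1,2,3} | out {0,1,2,3} | prev {1} | push {}
  [7] u=0 | in {0,1,2,3} | out {0,1,2,3} | ==
  [8] u=1 | in {0,1,2,3} | out {2} | prev {} | push {4,5}
  [9] u=2 | in {0,1,2,3} | out {0,1,2,3} | ==
  [10] u=4 | in {0,1,2,3} | out {0,1,2,3} | ==
  [11] u=5 | in {0,1,2,3} | out {0,1,2,3} | ==

Converged values:
  [0] {0,1,2,3}
  [1] {2}
  [2] {0,1,2,3}
  [3] {}
  [4] {0,1,2,3}
  [5] {0,1,2,3}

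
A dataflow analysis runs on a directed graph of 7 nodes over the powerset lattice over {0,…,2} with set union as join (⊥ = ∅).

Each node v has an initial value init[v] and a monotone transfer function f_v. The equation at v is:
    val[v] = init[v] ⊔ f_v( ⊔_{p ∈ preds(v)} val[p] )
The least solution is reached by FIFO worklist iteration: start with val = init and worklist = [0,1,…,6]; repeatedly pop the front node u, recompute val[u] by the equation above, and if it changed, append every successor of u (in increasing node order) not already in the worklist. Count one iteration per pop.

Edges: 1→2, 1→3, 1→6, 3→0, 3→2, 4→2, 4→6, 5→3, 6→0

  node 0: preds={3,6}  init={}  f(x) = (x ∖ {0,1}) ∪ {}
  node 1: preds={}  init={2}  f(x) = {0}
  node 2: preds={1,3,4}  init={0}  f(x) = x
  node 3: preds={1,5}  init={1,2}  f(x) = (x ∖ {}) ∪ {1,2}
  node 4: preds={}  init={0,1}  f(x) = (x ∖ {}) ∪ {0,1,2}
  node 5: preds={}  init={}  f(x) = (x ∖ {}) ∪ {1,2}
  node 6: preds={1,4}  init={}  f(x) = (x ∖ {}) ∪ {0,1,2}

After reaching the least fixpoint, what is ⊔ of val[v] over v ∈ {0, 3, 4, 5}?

Worklist (10 pops):
  #1 pop 0: in={1,2} → {2} (was {}); enqueue []
  #2 pop 1: in={} → {0,2} (was {2}); enqueue []
  #3 pop 2: in={0,1,2} → {0,1,2} (was {0}); enqueue []
  #4 pop 3: in={0,2} → {0,1,2} (was {1,2}); enqueue [0,2]
  #5 pop 4: in={} → {0,1,2} (was {0,1}); enqueue []
  #6 pop 5: in={} → {1,2} (was {}); enqueue [3]
  #7 pop 6: in={0,1,2} → {0,1,2} (was {}); enqueue []
  #8 pop 0: in={0,1,2} → {2} (no change)
  #9 pop 2: in={0,1,2} → {0,1,2} (no change)
  #10 pop 3: in={0,1,2} → {0,1,2} (no change)

Fixpoint:
  val[0] = {2}
  val[1] = {0,2}
  val[2] = {0,1,2}
  val[3] = {0,1,2}
  val[4] = {0,1,2}
  val[5] = {1,2}
  val[6] = {0,1,2}

{0,1,2}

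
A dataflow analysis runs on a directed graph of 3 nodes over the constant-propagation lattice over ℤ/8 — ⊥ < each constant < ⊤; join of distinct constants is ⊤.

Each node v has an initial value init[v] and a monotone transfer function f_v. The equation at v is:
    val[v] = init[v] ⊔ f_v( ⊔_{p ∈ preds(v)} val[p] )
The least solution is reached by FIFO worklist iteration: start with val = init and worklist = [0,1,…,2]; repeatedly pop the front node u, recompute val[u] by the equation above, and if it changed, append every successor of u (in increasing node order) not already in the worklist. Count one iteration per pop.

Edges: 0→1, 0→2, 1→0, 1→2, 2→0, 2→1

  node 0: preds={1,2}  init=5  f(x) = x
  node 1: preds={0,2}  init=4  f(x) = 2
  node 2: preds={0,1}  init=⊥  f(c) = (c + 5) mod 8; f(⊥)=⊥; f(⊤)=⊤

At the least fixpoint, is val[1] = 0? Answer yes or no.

Trace (5 dequeues):
  [1] u=0 | in 4 | out ⊤ | prev 5 | push {}
  [2] u=1 | in ⊤ | out ⊤ | prev 4 | push {0}
  [3] u=2 | in ⊤ | out ⊤ | prev ⊥ | push {1}
  [4] u=0 | in ⊤ | out ⊤ | ==
  [5] u=1 | in ⊤ | out ⊤ | ==

Converged values:
  [0] ⊤
  [1] ⊤
  [2] ⊤

no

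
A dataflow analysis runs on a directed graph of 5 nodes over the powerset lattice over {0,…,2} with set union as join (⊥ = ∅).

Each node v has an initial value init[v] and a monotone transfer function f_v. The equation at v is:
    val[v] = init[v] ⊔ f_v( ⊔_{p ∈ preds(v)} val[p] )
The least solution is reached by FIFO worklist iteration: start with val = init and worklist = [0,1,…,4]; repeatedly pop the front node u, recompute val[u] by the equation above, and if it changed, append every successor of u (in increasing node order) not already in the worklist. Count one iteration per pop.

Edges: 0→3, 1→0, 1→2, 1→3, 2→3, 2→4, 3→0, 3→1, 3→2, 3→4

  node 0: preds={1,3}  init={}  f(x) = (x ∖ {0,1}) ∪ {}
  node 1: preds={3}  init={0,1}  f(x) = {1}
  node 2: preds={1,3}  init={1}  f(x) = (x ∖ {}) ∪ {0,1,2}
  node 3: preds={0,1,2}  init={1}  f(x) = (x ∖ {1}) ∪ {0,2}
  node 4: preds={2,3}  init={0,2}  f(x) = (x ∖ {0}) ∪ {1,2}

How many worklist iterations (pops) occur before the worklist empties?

9

Worklist (9 pops):
  #1 pop 0: in={0,1} → {} (no change)
  #2 pop 1: in={1} → {0,1} (no change)
  #3 pop 2: in={0,1} → {0,1,2} (was {1}); enqueue []
  #4 pop 3: in={0,1,2} → {0,1,2} (was {1}); enqueue [0,1,2]
  #5 pop 4: in={0,1,2} → {0,1,2} (was {0,2}); enqueue []
  #6 pop 0: in={0,1,2} → {2} (was {}); enqueue [3]
  #7 pop 1: in={0,1,2} → {0,1} (no change)
  #8 pop 2: in={0,1,2} → {0,1,2} (no change)
  #9 pop 3: in={0,1,2} → {0,1,2} (no change)

Fixpoint:
  val[0] = {2}
  val[1] = {0,1}
  val[2] = {0,1,2}
  val[3] = {0,1,2}
  val[4] = {0,1,2}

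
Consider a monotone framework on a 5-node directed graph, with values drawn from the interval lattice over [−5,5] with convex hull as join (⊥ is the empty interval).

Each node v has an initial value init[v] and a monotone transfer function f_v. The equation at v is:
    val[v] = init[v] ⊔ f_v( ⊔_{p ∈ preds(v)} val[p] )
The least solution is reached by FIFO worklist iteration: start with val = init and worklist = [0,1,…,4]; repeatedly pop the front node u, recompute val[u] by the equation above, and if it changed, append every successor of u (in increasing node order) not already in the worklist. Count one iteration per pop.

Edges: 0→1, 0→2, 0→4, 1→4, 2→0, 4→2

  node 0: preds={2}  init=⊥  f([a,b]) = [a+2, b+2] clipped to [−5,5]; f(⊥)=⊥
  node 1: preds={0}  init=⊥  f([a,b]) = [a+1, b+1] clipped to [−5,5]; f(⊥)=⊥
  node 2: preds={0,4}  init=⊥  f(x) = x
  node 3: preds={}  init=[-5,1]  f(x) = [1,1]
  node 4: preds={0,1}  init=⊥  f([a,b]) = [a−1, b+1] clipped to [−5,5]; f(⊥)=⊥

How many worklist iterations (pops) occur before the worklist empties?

Iteration log — 5 steps:
  step 1. node 0  ⊔preds=⊥  new=⊥  stable
  step 2. node 1  ⊔preds=⊥  new=⊥  stable
  step 3. node 2  ⊔preds=⊥  new=⊥  stable
  step 4. node 3  ⊔preds=⊥  new=[-5,1]  stable
  step 5. node 4  ⊔preds=⊥  new=⊥  stable

Least fixpoint reached:
  node 0: ⊥
  node 1: ⊥
  node 2: ⊥
  node 3: [-5,1]
  node 4: ⊥

5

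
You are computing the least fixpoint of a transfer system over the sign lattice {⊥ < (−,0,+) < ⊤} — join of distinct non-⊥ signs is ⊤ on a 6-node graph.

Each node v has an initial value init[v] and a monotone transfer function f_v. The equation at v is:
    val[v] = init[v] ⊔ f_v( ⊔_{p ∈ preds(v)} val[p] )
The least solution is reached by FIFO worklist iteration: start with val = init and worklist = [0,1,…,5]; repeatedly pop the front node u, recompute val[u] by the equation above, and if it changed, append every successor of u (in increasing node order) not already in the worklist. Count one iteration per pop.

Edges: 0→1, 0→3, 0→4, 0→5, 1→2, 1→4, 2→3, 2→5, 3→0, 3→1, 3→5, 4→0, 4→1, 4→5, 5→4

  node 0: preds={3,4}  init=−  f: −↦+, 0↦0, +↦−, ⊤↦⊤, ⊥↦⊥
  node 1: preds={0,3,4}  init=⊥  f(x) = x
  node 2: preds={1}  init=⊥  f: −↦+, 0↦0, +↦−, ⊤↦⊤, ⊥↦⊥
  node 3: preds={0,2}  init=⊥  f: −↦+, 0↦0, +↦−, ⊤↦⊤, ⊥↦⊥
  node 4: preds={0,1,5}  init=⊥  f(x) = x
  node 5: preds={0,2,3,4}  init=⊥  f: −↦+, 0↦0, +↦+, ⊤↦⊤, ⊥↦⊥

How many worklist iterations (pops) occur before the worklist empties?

16

Iteration log — 16 steps:
  step 1. node 0  ⊔preds=⊥  new=−  stable
  step 2. node 1  ⊔preds=−  new=−  old=⊥  +wl: 
  step 3. node 2  ⊔preds=−  new=+  old=⊥  +wl: 
  step 4. node 3  ⊔preds=⊤  new=⊤  old=⊥  +wl: 0,1
  step 5. node 4  ⊔preds=−  new=−  old=⊥  +wl: 
  step 6. node 5  ⊔preds=⊤  new=⊤  old=⊥  +wl: 4
  step 7. node 0  ⊔preds=⊤  new=⊤  old=−  +wl: 3,5
  step 8. node 1  ⊔preds=⊤  new=⊤  old=−  +wl: 2
  step 9. node 4  ⊔preds=⊤  new=⊤  old=−  +wl: 0,1
  step 10. node 3  ⊔preds=⊤  new=⊤  stable
  step 11. node 5  ⊔preds=⊤  new=⊤  stable
  step 12. node 2  ⊔preds=⊤  new=⊤  old=+  +wl: 3,5
  step 13. node 0  ⊔preds=⊤  new=⊤  stable
  step 14. node 1  ⊔preds=⊤  new=⊤  stable
  step 15. node 3  ⊔preds=⊤  new=⊤  stable
  step 16. node 5  ⊔preds=⊤  new=⊤  stable

Least fixpoint reached:
  node 0: ⊤
  node 1: ⊤
  node 2: ⊤
  node 3: ⊤
  node 4: ⊤
  node 5: ⊤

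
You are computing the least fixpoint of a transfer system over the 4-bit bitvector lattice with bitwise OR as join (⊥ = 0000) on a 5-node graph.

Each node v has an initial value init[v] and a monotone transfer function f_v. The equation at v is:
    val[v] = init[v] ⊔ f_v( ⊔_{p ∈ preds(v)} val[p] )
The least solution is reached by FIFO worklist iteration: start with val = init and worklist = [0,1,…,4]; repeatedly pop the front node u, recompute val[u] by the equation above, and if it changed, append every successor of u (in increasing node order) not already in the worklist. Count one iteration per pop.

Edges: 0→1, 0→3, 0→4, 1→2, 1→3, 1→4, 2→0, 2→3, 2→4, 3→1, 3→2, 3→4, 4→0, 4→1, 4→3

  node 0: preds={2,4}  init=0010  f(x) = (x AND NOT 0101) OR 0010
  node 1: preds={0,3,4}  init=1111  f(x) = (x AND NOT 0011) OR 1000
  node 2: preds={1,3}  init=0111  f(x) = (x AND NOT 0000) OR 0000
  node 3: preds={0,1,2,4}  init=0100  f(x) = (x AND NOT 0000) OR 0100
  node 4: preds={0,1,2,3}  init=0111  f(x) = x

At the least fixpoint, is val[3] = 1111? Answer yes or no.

yes

Trace (10 dequeues):
  [1] u=0 | in 0111 | out 0010 | ==
  [2] u=1 | in 0111 | out 1111 | ==
  [3] u=2 | in 1111 | out 1111 | prev 0111 | push {0}
  [4] u=3 | in 1111 | out 1111 | prev 0100 | push {1,2}
  [5] u=4 | in 1111 | out 1111 | prev 0111 | push {3}
  [6] u=0 | in 1111 | out 1010 | prev 0010 | push {4}
  [7] u=1 | in 1111 | out 1111 | ==
  [8] u=2 | in 1111 | out 1111 | ==
  [9] u=3 | in 1111 | out 1111 | ==
  [10] u=4 | in 1111 | out 1111 | ==

Converged values:
  [0] 1010
  [1] 1111
  [2] 1111
  [3] 1111
  [4] 1111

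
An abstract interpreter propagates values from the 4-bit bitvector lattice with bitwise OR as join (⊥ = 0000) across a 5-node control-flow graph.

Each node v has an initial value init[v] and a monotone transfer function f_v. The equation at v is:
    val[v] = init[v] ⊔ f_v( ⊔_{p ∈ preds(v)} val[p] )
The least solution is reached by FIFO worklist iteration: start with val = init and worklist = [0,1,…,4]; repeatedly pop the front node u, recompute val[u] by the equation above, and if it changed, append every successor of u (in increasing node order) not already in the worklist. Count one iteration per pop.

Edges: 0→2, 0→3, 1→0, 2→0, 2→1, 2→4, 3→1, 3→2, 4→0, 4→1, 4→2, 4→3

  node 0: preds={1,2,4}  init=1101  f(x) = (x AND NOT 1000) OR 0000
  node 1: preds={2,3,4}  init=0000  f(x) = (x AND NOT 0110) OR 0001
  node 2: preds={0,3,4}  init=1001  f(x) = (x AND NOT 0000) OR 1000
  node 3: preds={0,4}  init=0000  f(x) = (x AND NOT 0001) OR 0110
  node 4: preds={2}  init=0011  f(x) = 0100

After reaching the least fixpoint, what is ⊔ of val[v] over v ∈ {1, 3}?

1111

Worklist (9 pops):
  #1 pop 0: in=1011 → 1111 (was 1101); enqueue []
  #2 pop 1: in=1011 → 1001 (was 0000); enqueue [0]
  #3 pop 2: in=1111 → 1111 (was 1001); enqueue [1]
  #4 pop 3: in=1111 → 1110 (was 0000); enqueue [2]
  #5 pop 4: in=1111 → 0111 (was 0011); enqueue [3]
  #6 pop 0: in=1111 → 1111 (no change)
  #7 pop 1: in=1111 → 1001 (no change)
  #8 pop 2: in=1111 → 1111 (no change)
  #9 pop 3: in=1111 → 1110 (no change)

Fixpoint:
  val[0] = 1111
  val[1] = 1001
  val[2] = 1111
  val[3] = 1110
  val[4] = 0111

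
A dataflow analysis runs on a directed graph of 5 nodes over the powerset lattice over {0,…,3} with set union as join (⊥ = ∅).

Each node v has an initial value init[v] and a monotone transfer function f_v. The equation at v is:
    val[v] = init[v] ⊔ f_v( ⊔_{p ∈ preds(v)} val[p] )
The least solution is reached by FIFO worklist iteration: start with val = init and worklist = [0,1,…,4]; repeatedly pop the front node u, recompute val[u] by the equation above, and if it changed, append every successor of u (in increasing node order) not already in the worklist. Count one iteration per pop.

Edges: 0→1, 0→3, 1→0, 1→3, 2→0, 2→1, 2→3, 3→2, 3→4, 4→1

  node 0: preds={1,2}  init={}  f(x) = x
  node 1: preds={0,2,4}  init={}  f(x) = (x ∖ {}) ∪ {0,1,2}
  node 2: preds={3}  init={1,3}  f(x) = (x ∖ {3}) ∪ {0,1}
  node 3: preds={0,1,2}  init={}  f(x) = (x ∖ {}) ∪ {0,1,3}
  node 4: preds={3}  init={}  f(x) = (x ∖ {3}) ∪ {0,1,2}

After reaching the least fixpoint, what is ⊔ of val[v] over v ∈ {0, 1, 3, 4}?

{0,1,2,3}

Iteration log — 11 steps:
  step 1. node 0  ⊔preds={1,3}  new={1,3}  old={}  +wl: 
  step 2. node 1  ⊔preds={1,3}  new={0,1,2,3}  old={}  +wl: 0
  step 3. node 2  ⊔preds={}  new={0,1,3}  old={1,3}  +wl: 1
  step 4. node 3  ⊔preds={0,1,2,3}  new={0,1,2,3}  old={}  +wl: 2
  step 5. node 4  ⊔preds={0,1,2,3}  new={0,1,2}  old={}  +wl: 
  step 6. node 0  ⊔preds={0,1,2,3}  new={0,1,2,3}  old={1,3}  +wl: 3
  step 7. node 1  ⊔preds={0,1,2,3}  new={0,1,2,3}  stable
  step 8. node 2  ⊔preds={0,1,2,3}  new={0,1,2,3}  old={0,1,3}  +wl: 0,1
  step 9. node 3  ⊔preds={0,1,2,3}  new={0,1,2,3}  stable
  step 10. node 0  ⊔preds={0,1,2,3}  new={0,1,2,3}  stable
  step 11. node 1  ⊔preds={0,1,2,3}  new={0,1,2,3}  stable

Least fixpoint reached:
  node 0: {0,1,2,3}
  node 1: {0,1,2,3}
  node 2: {0,1,2,3}
  node 3: {0,1,2,3}
  node 4: {0,1,2}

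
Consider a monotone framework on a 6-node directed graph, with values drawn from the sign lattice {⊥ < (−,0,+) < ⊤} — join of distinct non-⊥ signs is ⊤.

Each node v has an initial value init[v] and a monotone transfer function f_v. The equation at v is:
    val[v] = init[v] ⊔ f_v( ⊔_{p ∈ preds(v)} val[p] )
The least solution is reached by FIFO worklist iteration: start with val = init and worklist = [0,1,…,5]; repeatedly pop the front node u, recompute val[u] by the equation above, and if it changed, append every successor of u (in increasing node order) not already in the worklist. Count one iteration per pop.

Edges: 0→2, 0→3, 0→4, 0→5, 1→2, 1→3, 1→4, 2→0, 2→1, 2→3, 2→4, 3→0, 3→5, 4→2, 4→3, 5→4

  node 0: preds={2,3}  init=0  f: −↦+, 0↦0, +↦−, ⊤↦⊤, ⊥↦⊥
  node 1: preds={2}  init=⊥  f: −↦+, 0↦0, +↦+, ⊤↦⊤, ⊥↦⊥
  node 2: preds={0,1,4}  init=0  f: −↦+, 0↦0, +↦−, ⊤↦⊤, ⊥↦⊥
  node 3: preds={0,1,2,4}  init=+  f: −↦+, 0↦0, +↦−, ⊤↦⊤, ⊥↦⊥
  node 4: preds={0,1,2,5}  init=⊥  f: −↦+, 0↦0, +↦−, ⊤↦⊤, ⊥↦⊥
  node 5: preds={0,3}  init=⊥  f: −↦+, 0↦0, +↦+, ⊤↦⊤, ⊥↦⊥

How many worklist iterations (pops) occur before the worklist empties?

Trace (11 dequeues):
  [1] u=0 | in ⊤ | out ⊤ | prev 0 | push {}
  [2] u=1 | in 0 | out 0 | prev ⊥ | push {}
  [3] u=2 | in ⊤ | out ⊤ | prev 0 | push {0,1}
  [4] u=3 | in ⊤ | out ⊤ | prev + | push {}
  [5] u=4 | in ⊤ | out ⊤ | prev ⊥ | push {2,3}
  [6] u=5 | in ⊤ | out ⊤ | prev ⊥ | push {4}
  [7] u=0 | in ⊤ | out ⊤ | ==
  [8] u=1 | in ⊤ | out ⊤ | prev 0 | push {}
  [9] u=2 | in ⊤ | out ⊤ | ==
  [10] u=3 | in ⊤ | out ⊤ | ==
  [11] u=4 | in ⊤ | out ⊤ | ==

Converged values:
  [0] ⊤
  [1] ⊤
  [2] ⊤
  [3] ⊤
  [4] ⊤
  [5] ⊤

11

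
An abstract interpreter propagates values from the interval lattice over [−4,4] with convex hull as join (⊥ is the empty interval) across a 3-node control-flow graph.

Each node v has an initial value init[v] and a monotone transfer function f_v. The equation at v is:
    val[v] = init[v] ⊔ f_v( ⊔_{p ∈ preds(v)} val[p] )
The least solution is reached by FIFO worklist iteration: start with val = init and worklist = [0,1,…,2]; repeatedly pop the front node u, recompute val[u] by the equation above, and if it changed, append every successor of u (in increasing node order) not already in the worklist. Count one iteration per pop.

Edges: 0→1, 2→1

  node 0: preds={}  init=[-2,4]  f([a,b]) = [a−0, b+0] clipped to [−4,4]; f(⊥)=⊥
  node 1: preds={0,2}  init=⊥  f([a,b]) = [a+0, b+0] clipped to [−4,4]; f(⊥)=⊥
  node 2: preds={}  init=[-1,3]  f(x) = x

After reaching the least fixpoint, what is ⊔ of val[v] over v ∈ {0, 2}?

Worklist (3 pops):
  #1 pop 0: in=⊥ → [-2,4] (no change)
  #2 pop 1: in=[-2,4] → [-2,4] (was ⊥); enqueue []
  #3 pop 2: in=⊥ → [-1,3] (no change)

Fixpoint:
  val[0] = [-2,4]
  val[1] = [-2,4]
  val[2] = [-1,3]

[-2,4]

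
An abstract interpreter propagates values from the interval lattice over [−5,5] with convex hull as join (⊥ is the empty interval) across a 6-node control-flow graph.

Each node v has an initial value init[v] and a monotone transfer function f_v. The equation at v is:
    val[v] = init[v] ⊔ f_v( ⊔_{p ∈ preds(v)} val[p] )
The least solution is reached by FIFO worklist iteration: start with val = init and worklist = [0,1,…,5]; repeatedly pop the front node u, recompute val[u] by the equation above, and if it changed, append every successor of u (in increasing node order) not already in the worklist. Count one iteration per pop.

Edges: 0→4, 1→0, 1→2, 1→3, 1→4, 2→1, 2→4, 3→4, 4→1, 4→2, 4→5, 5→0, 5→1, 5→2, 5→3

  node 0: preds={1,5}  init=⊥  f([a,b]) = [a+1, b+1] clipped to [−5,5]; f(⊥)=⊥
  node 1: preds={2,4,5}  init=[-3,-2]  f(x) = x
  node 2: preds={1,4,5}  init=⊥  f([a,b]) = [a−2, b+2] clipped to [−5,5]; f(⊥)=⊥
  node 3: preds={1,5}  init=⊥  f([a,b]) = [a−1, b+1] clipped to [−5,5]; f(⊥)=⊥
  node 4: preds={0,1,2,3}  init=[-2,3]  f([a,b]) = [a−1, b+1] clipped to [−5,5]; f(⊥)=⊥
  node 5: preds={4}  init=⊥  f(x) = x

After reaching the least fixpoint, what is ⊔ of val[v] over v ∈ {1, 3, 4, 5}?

Iteration log — 12 steps:
  step 1. node 0  ⊔preds=[-3,-2]  new=[-2,-1]  old=⊥  +wl: 
  step 2. node 1  ⊔preds=[-2,3]  new=[-3,3]  old=[-3,-2]  +wl: 0
  step 3. node 2  ⊔preds=[-3,3]  new=[-5,5]  old=⊥  +wl: 1
  step 4. node 3  ⊔preds=[-3,3]  new=[-4,4]  old=⊥  +wl: 
  step 5. node 4  ⊔preds=[-5,5]  new=[-5,5]  old=[-2,3]  +wl: 2
  step 6. node 5  ⊔preds=[-5,5]  new=[-5,5]  old=⊥  +wl: 3
  step 7. node 0  ⊔preds=[-5,5]  new=[-4,5]  old=[-2,-1]  +wl: 4
  step 8. node 1  ⊔preds=[-5,5]  new=[-5,5]  old=[-3,3]  +wl: 0
  step 9. node 2  ⊔preds=[-5,5]  new=[-5,5]  stable
  step 10. node 3  ⊔preds=[-5,5]  new=[-5,5]  old=[-4,4]  +wl: 
  step 11. node 4  ⊔preds=[-5,5]  new=[-5,5]  stable
  step 12. node 0  ⊔preds=[-5,5]  new=[-4,5]  stable

Least fixpoint reached:
  node 0: [-4,5]
  node 1: [-5,5]
  node 2: [-5,5]
  node 3: [-5,5]
  node 4: [-5,5]
  node 5: [-5,5]

[-5,5]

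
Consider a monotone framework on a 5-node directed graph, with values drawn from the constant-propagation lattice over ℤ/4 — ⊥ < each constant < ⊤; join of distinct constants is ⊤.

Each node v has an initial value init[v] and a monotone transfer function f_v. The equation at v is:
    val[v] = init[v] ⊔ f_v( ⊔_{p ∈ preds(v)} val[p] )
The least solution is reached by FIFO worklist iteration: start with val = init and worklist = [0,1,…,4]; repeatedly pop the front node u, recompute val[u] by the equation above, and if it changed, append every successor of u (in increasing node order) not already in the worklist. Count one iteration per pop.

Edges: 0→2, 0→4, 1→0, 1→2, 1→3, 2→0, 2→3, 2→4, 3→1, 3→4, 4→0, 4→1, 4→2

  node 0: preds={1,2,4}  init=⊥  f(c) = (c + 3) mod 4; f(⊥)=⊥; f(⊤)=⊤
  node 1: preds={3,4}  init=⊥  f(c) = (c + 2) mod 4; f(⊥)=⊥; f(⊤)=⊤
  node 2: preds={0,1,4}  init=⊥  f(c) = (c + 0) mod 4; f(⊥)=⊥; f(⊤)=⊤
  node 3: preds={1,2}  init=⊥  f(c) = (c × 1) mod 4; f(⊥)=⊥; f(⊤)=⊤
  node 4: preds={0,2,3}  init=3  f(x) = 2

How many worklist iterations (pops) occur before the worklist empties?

Iteration log — 11 steps:
  step 1. node 0  ⊔preds=3  new=2  old=⊥  +wl: 
  step 2. node 1  ⊔preds=3  new=1  old=⊥  +wl: 0
  step 3. node 2  ⊔preds=⊤  new=⊤  old=⊥  +wl: 
  step 4. node 3  ⊔preds=⊤  new=⊤  old=⊥  +wl: 1
  step 5. node 4  ⊔preds=⊤  new=⊤  old=3  +wl: 2
  step 6. node 0  ⊔preds=⊤  new=⊤  old=2  +wl: 4
  step 7. node 1  ⊔preds=⊤  new=⊤  old=1  +wl: 0,3
  step 8. node 2  ⊔preds=⊤  new=⊤  stable
  step 9. node 4  ⊔preds=⊤  new=⊤  stable
  step 10. node 0  ⊔preds=⊤  new=⊤  stable
  step 11. node 3  ⊔preds=⊤  new=⊤  stable

Least fixpoint reached:
  node 0: ⊤
  node 1: ⊤
  node 2: ⊤
  node 3: ⊤
  node 4: ⊤

11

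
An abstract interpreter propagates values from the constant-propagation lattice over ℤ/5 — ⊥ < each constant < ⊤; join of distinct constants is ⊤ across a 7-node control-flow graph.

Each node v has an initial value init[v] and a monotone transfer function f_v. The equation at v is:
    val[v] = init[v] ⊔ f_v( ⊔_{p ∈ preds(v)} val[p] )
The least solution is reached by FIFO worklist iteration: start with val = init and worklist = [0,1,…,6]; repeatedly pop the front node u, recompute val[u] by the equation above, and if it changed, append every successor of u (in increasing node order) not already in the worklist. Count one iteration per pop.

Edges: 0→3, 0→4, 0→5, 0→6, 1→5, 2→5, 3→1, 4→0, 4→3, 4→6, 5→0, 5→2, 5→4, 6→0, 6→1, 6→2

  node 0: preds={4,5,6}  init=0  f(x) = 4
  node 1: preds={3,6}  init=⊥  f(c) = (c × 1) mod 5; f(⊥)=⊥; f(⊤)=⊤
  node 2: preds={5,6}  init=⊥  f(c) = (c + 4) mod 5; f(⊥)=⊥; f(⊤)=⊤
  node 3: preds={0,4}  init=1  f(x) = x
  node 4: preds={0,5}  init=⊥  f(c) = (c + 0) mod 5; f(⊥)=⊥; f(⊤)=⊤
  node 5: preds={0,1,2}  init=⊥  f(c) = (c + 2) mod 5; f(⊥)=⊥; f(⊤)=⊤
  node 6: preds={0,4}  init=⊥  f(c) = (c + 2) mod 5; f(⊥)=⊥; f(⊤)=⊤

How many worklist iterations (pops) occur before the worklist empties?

13

Worklist (13 pops):
  #1 pop 0: in=⊥ → ⊤ (was 0); enqueue []
  #2 pop 1: in=1 → 1 (was ⊥); enqueue []
  #3 pop 2: in=⊥ → ⊥ (no change)
  #4 pop 3: in=⊤ → ⊤ (was 1); enqueue [1]
  #5 pop 4: in=⊤ → ⊤ (was ⊥); enqueue [0,3]
  #6 pop 5: in=⊤ → ⊤ (was ⊥); enqueue [2,4]
  #7 pop 6: in=⊤ → ⊤ (was ⊥); enqueue []
  #8 pop 1: in=⊤ → ⊤ (was 1); enqueue [5]
  #9 pop 0: in=⊤ → ⊤ (no change)
  #10 pop 3: in=⊤ → ⊤ (no change)
  #11 pop 2: in=⊤ → ⊤ (was ⊥); enqueue []
  #12 pop 4: in=⊤ → ⊤ (no change)
  #13 pop 5: in=⊤ → ⊤ (no change)

Fixpoint:
  val[0] = ⊤
  val[1] = ⊤
  val[2] = ⊤
  val[3] = ⊤
  val[4] = ⊤
  val[5] = ⊤
  val[6] = ⊤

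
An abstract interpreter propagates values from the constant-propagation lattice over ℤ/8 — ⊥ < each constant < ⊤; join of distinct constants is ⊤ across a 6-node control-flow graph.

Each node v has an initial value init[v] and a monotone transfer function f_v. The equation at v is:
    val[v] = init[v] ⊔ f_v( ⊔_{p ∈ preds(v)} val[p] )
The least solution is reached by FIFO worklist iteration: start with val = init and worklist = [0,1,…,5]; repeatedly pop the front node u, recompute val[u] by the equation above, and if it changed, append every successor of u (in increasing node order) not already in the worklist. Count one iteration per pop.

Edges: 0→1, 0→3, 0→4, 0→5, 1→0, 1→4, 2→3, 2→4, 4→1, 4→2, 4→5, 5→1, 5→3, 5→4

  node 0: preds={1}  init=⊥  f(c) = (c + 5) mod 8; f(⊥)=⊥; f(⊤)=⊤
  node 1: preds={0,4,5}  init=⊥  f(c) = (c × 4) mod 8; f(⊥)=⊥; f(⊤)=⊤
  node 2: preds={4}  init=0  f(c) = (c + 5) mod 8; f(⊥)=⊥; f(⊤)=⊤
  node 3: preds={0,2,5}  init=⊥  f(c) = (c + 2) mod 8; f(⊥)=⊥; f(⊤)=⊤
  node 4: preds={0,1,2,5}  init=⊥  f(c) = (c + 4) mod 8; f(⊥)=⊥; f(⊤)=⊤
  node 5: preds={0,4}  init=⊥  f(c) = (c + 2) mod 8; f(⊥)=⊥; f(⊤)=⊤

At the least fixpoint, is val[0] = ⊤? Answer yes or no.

yes

Trace (17 dequeues):
  [1] u=0 | in ⊥ | out ⊥ | ==
  [2] u=1 | in ⊥ | out ⊥ | ==
  [3] u=2 | in ⊥ | out 0 | ==
  [4] u=3 | in 0 | out 2 | prev ⊥ | push {}
  [5] u=4 | in 0 | out 4 | prev ⊥ | push {1,2}
  [6] u=5 | in 4 | out 6 | prev ⊥ | push {3,4}
  [7] u=1 | in ⊤ | out ⊤ | prev ⊥ | push {0}
  [8] u=2 | in 4 | out ⊤ | prev 0 | push {}
  [9] u=3 | in ⊤ | out ⊤ | prev 2 | push {}
  [10] u=4 | in ⊤ | out ⊤ | prev 4 | push {1,2,5}
  [11] u=0 | in ⊤ | out ⊤ | prev ⊥ | push {3,4}
  [12] u=1 | in ⊤ | out ⊤ | ==
  [13] u=2 | in ⊤ | out ⊤ | ==
  [14] u=5 | in ⊤ | out ⊤ | prev 6 | push {1}
  [15] u=3 | in ⊤ | out ⊤ | ==
  [16] u=4 | in ⊤ | out ⊤ | ==
  [17] u=1 | in ⊤ | out ⊤ | ==

Converged values:
  [0] ⊤
  [1] ⊤
  [2] ⊤
  [3] ⊤
  [4] ⊤
  [5] ⊤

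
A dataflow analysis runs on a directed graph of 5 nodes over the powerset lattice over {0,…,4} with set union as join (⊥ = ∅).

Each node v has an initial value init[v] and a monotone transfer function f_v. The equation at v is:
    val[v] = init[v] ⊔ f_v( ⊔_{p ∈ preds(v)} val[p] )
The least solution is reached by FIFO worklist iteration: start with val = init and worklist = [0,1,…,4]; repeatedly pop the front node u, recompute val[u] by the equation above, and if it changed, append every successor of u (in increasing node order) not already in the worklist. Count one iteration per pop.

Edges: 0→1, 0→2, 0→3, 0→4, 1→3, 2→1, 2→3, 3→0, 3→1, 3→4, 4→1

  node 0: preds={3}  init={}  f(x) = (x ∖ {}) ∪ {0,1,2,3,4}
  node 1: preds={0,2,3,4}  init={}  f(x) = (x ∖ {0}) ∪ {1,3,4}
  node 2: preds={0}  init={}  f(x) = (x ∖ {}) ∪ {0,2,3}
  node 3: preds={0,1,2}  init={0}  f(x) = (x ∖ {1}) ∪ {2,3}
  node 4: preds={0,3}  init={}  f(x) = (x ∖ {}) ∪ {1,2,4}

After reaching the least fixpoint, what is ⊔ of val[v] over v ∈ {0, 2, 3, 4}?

{0,1,2,3,4}

Trace (7 dequeues):
  [1] u=0 | in {0} | out {0,1,2,3,4} | prev {} | push {}
  [2] u=1 | in {0,1,2,3,4} | out {1,2,3,4} | prev {} | push {}
  [3] u=2 | in {0,1,2,3,4} | out {0,1,2,3,4} | prev {} | push {1}
  [4] u=3 | in {0,1,2,3,4} | out {0,2,3,4} | prev {0} | push {0}
  [5] u=4 | in {0,1,2,3,4} | out {0,1,2,3,4} | prev {} | push {}
  [6] u=1 | in {0,1,2,3,4} | out {1,2,3,4} | ==
  [7] u=0 | in {0,2,3,4} | out {0,1,2,3,4} | ==

Converged values:
  [0] {0,1,2,3,4}
  [1] {1,2,3,4}
  [2] {0,1,2,3,4}
  [3] {0,2,3,4}
  [4] {0,1,2,3,4}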